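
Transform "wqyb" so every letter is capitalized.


Input string: 'wqyb'
Operation: convert each letter to uppercase
Mapping: 'w'->'W', 'q'->'Q', 'y'->'Y', 'b'->'B'
Result: WQYB


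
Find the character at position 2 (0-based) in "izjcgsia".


Input string: 'izjcgsia'
Operation: get character at index 2
Index mapping: s[0]='i', s[1]='z', s[2]='j'
Result: 'j'


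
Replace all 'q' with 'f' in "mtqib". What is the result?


Input string: 'mtqib'
Operation: replace 'q' with 'f'
Positions of 'q': 2
After replacement: mtfib


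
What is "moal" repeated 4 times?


Input string: 'moal'
Operation: repeat 4 times
Concatenation: 'moal' + 'moal' + 'moal' + 'moal'
Result: moalmoalmoalmoal


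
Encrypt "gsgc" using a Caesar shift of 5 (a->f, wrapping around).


Input: 'gsgc', shift = 5
Operation: for each letter, (position + 5) mod 26
Mapping: 'g'(6+5=11)->'l', 's'(18+5=23)->'x', 'g'(6+5=11)->'l', 'c'(2+5=7)->'h'
Result: lxlh


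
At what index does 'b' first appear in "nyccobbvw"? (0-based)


Input string: 'nyccobbvw'
Target: 'b'
Scanning left to right: s[0]='n', s[1]='y', s[2]='c', s[3]='c', s[4]='o', s[5]='b'
First match at index: 5


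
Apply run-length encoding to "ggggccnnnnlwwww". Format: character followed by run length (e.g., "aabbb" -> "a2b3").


Input: 'ggggccnnnnlwwww'
Operation: identify consecutive runs
Runs: 'gggg' -> g4, 'cc' -> c2, 'nnnn' -> n4, 'l' -> l1, 'wwww' -> w4
Encoded: g4c2n4l1w4


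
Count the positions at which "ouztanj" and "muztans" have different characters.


String 1: 'ouztanj'
String 2: 'muztans'
Compare each position: pos 0: 'o'!='m', pos 1: 'u'=='u', pos 2: 'z'=='z', pos 3: 't'=='t', pos 4: 'a'=='a', pos 5: 'n'=='n', pos 6: 'j'!='s'
Differing positions: 2
Hamming distance: 2


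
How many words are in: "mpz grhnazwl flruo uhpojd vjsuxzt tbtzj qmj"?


Input string: 'mpz grhnazwl flruo uhpojd vjsuxzt tbtzj qmj'
Operation: split by spaces
Words found: 'mpz', 'grhnazwl', 'flruo', 'uhpojd', 'vjsuxzt', 'tbtzj', 'qmj'
Word count: 7


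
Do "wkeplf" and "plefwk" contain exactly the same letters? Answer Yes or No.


String 1: 'wkeplf' -> sorted: 'efklpw'
String 2: 'plefwk' -> sorted: 'efklpw'
Compare sorted forms: 'efklpw' == 'efklpw'
Anagram: Yes


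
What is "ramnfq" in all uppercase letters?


Input string: 'ramnfq'
Operation: convert each letter to uppercase
Mapping: 'r'->'R', 'a'->'A', 'm'->'M', 'n'->'N', 'f'->'F', 'q'->'Q'
Result: RAMNFQ


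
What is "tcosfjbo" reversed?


Input string: 'tcosfjbo'
Operation: reverse character order
Original order: 't' -> 'c' -> 'o' -> 's' -> 'f' -> 'j' -> 'b' -> 'o'
Reversed order: 'o' -> 'b' -> 'j' -> 'f' -> 's' -> 'o' -> 'c' -> 't'
Result: objfsoct


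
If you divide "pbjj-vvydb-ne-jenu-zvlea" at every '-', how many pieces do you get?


Input string: 'pbjj-vvydb-ne-jenu-zvlea'
Delimiter: '-'
Split result: 'pbjj', 'vvydb', 'ne', 'jenu', 'zvlea'
Number of parts: 5


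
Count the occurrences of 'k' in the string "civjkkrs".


Input string: 'civjkkrs'
Target character: 'k'
Scan each position: s[4]='k', s[5]='k'
Matches found at indices: 4, 5
Total: 2


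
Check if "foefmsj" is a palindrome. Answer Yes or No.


Input string: 'foefmsj'
Reversed: 'jsmfeof'
Compare pairs: s[0]='f' vs s[6]='j' (mismatch), s[1]='o' vs s[5]='s' (mismatch), s[2]='e' vs s[4]='m' (mismatch)
Palindrome: No


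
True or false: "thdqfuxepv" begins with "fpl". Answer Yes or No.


Input string: 'thdqfuxepv'
Prefix to check: 'fpl'
First 3 characters of input: 'thd'
Match: False
Result: No


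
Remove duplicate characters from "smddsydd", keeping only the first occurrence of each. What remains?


Input: 'smddsydd'
Operation: keep first occurrence of each character
Scan: s[0]='s' new -> keep; s[1]='m' new -> keep; s[2]='d' new -> keep; s[3]='d' seen -> skip; s[4]='s' seen -> skip; s[5]='y' new -> keep; s[6]='d' seen -> skip; s[7]='d' seen -> skip
Result: smdy


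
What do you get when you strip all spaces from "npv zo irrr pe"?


Input string: 'npv zo irrr pe'
Operation: remove all spaces
Words: 'npv', 'zo', 'irrr', 'pe'
Join without spaces: npvzoirrrpe


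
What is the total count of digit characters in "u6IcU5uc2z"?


Input string: 'u6IcU5uc2z'
Operation: count digit characters (0-9)
Scan: 'u', '6'(digit), 'I', 'c', 'U', '5'(digit), 'u', 'c', '2'(digit), 'z'
Digits found: 3
Result: 3


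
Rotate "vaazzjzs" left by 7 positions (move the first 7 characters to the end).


Input: 'vaazzjzs', shift = 7
Operation: split at index 7 and swap parts
Front part s[0:7] = 'vaazzjz'
Back part s[7:] = 's'
Rotated = back + front = 's' + 'vaazzjz'
Result: svaazzjz


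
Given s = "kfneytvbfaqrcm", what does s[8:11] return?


Input string: 'kfneytvbfaqrcm'
Operation: slice [8:11]
Extract characters: s[8]='f', s[9]='a', s[10]='q'
Result: faq


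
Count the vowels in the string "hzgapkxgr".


Input string: 'hzgapkxgr'
Operation: count vowels (a, e, i, o, u)
Scan: s[0]='h', s[1]='z', s[2]='g', s[3]='a' (vowel), s[4]='p', s[5]='k', s[6]='x', s[7]='g', s[8]='r'
Vowels found: 1
Result: 1


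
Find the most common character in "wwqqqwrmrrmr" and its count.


Input: 'wwqqqwrmrrmr'
Operation: tally each character
Counts: 'm':2, 'q':3, 'r':4, 'w':3
Maximum: 'r' appears 4 times


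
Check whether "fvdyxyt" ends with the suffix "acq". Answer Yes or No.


Input string: 'fvdyxyt'
Suffix to check: 'acq'
Last 3 characters of input: 'xyt'
Match: False
Result: No


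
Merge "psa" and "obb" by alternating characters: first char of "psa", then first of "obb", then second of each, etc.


String 1: 'psa'
String 2: 'obb'
Operation: alternate characters
Pairs: 'p'+'o', 's'+'b', 'a'+'b'
Result: posbab


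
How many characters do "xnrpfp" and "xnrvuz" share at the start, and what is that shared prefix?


String 1: 'xnrpfp'
String 2: 'xnrvuz'
Compare position by position:
pos 0: 'x' vs 'x' match
pos 1: 'n' vs 'n' match
pos 2: 'r' vs 'r' match
pos 3: 'p' vs 'v' differ -> stop
Longest common prefix: "xnr" (length 3)


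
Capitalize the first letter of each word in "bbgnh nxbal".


Input string: 'bbgnh nxbal'
Operation: capitalize first letter of each word
Word transformations: 'bbgnh'->'Bbgnh', 'nxbal'->'Nxbal'
Result: Bbgnh Nxbal


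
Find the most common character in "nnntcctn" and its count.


Input: 'nnntcctn'
Operation: tally each character
Counts: 'c':2, 'n':4, 't':2
Maximum: 'n' appears 4 times


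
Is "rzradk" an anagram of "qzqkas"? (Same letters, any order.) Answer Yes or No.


String 1: 'qzqkas' -> sorted: 'akqqsz'
String 2: 'rzradk' -> sorted: 'adkrrz'
Compare sorted forms: 'akqqsz' != 'adkrrz'
Anagram: No


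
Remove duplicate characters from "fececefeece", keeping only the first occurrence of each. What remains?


Input: 'fececefeece'
Operation: keep first occurrence of each character
Scan: s[0]='f' new -> keep; s[1]='e' new -> keep; s[2]='c' new -> keep; s[3]='e' seen -> skip; s[4]='c' seen -> skip; s[5]='e' seen -> skip; s[6]='f' seen -> skip; s[7]='e' seen -> skip; s[8]='e' seen -> skip; s[9]='c' seen -> skip; s[10]='e' seen -> skip
Result: fec


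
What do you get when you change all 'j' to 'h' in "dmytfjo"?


Input string: 'dmytfjo'
Operation: replace 'j' with 'h'
Positions of 'j': 5
After replacement: dmytfho


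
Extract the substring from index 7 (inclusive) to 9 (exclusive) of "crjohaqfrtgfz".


Input string: 'crjohaqfrtgfz'
Operation: slice [7:9]
Extract characters: s[7]='f', s[8]='r'
Result: fr


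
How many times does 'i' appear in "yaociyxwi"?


Input string: 'yaociyxwi'
Target character: 'i'
Scan each position: s[4]='i', s[8]='i'
Matches found at indices: 4, 8
Total: 2


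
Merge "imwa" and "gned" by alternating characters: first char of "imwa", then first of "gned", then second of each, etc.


String 1: 'imwa'
String 2: 'gned'
Operation: alternate characters
Pairs: 'i'+'g', 'm'+'n', 'w'+'e', 'a'+'d'
Result: igmnwead


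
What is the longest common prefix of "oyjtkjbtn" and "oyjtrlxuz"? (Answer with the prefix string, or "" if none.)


String 1: 'oyjtkjbtn'
String 2: 'oyjtrlxuz'
Compare position by position:
pos 0: 'o' vs 'o' match
pos 1: 'y' vs 'y' match
pos 2: 'j' vs 'j' match
pos 3: 't' vs 't' match
pos 4: 'k' vs 'r' differ -> stop
Longest common prefix: "oyjt" (length 4)


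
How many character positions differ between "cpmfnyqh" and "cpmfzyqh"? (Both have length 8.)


String 1: 'cpmfnyqh'
String 2: 'cpmfzyqh'
Compare each position: pos 0: 'c'=='c', pos 1: 'p'=='p', pos 2: 'm'=='m', pos 3: 'f'=='f', pos 4: 'n'!='z', pos 5: 'y'=='y', pos 6: 'q'=='q', pos 7: 'h'=='h'
Differing positions: 1
Hamming distance: 1


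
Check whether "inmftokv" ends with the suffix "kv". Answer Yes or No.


Input string: 'inmftokv'
Suffix to check: 'kv'
Last 2 characters of input: 'kv'
Match: True
Result: Yes


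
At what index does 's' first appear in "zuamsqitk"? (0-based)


Input string: 'zuamsqitk'
Target: 's'
Scanning left to right: s[0]='z', s[1]='u', s[2]='a', s[3]='m', s[4]='s'
First match at index: 4


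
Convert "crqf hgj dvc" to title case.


Input string: 'crqf hgj dvc'
Operation: capitalize first letter of each word
Word transformations: 'crqf'->'Crqf', 'hgj'->'Hgj', 'dvc'->'Dvc'
Result: Crqf Hgj Dvc


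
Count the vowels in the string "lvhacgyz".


Input string: 'lvhacgyz'
Operation: count vowels (a, e, i, o, u)
Scan: s[0]='l', s[1]='v', s[2]='h', s[3]='a' (vowel), s[4]='c', s[5]='g', s[6]='y', s[7]='z'
Vowels found: 1
Result: 1


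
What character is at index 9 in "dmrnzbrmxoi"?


Input string: 'dmrnzbrmxoi'
Operation: get character at index 9
Index mapping: s[0]='d', s[1]='m', s[2]='r', s[3]='n', s[4]='z', s[5]='b', s[6]='r', s[7]='m', s[8]='x', s[9]='o'
Result: 'o'


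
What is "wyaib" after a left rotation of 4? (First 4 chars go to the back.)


Input: 'wyaib', shift = 4
Operation: split at index 4 and swap parts
Front part s[0:4] = 'wyai'
Back part s[4:] = 'b'
Rotated = back + front = 'b' + 'wyai'
Result: bwyai


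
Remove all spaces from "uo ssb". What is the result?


Input string: 'uo ssb'
Operation: remove all spaces
Words: 'uo', 'ssb'
Join without spaces: uossb


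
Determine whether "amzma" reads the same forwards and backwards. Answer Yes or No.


Input string: 'amzma'
Reversed: 'amzma'
Compare pairs: s[0]='a' vs s[4]='a' (match), s[1]='m' vs s[3]='m' (match)
Palindrome: Yes


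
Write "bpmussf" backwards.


Input string: 'bpmussf'
Operation: reverse character order
Original order: 'b' -> 'p' -> 'm' -> 'u' -> 's' -> 's' -> 'f'
Reversed order: 'f' -> 's' -> 's' -> 'u' -> 'm' -> 'p' -> 'b'
Result: fssumpb


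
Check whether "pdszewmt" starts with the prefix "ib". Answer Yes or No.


Input string: 'pdszewmt'
Prefix to check: 'ib'
First 2 characters of input: 'pd'
Match: False
Result: No


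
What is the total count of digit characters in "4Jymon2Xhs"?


Input string: '4Jymon2Xhs'
Operation: count digit characters (0-9)
Scan: '4'(digit), 'J', 'y', 'm', 'o', 'n', '2'(digit), 'X', 'h', 's'
Digits found: 2
Result: 2


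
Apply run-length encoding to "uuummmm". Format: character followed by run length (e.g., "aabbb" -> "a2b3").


Input: 'uuummmm'
Operation: identify consecutive runs
Runs: 'uuu' -> u3, 'mmmm' -> m4
Encoded: u3m4


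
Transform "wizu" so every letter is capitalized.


Input string: 'wizu'
Operation: convert each letter to uppercase
Mapping: 'w'->'W', 'i'->'I', 'z'->'Z', 'u'->'U'
Result: WIZU


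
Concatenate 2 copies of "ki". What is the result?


Input string: 'ki'
Operation: repeat 2 times
Concatenation: 'ki' + 'ki'
Result: kiki


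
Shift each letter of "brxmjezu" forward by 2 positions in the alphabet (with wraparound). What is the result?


Input: 'brxmjezu', shift = 2
Operation: for each letter, (position + 2) mod 26
Mapping: 'b'(1+2=3)->'d', 'r'(17+2=19)->'t', 'x'(23+2=25)->'z', 'm'(12+2=14)->'o', 'j'(9+2=11)->'l', 'e'(4+2=6)->'g', 'z'(25+2=27, 27 mod 26=1)->'b', 'u'(20+2=22)->'w'
Result: dtzolgbw


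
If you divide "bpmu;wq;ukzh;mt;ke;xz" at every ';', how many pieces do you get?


Input string: 'bpmu;wq;ukzh;mt;ke;xz'
Delimiter: ';'
Split result: 'bpmu', 'wq', 'ukzh', 'mt', 'ke', 'xz'
Number of parts: 6


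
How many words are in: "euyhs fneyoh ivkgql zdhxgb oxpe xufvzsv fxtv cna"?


Input string: 'euyhs fneyoh ivkgql zdhxgb oxpe xufvzsv fxtv cna'
Operation: split by spaces
Words found: 'euyhs', 'fneyoh', 'ivkgql', 'zdhxgb', 'oxpe', 'xufvzsv', 'fxtv', 'cna'
Word count: 8


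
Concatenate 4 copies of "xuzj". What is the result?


Input string: 'xuzj'
Operation: repeat 4 times
Concatenation: 'xuzj' + 'xuzj' + 'xuzj' + 'xuzj'
Result: xuzjxuzjxuzjxuzj


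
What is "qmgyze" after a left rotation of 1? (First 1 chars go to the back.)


Input: 'qmgyze', shift = 1
Operation: split at index 1 and swap parts
Front part s[0:1] = 'q'
Back part s[1:] = 'mgyze'
Rotated = back + front = 'mgyze' + 'q'
Result: mgyzeq


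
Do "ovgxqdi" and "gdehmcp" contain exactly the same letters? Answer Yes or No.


String 1: 'ovgxqdi' -> sorted: 'dgioqvx'
String 2: 'gdehmcp' -> sorted: 'cdeghmp'
Compare sorted forms: 'dgioqvx' != 'cdeghmp'
Anagram: No


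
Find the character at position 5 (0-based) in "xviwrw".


Input string: 'xviwrw'
Operation: get character at index 5
Index mapping: s[0]='x', s[1]='v', s[2]='i', s[3]='w', s[4]='r', s[5]='w'
Result: 'w'


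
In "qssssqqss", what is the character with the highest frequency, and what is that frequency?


Input: 'qssssqqss'
Operation: tally each character
Counts: 'q':3, 's':6
Maximum: 's' appears 6 times


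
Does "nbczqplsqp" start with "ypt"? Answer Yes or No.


Input string: 'nbczqplsqp'
Prefix to check: 'ypt'
First 3 characters of input: 'nbc'
Match: False
Result: No


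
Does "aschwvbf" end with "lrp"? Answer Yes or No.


Input string: 'aschwvbf'
Suffix to check: 'lrp'
Last 3 characters of input: 'vbf'
Match: False
Result: No


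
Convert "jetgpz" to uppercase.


Input string: 'jetgpz'
Operation: convert each letter to uppercase
Mapping: 'j'->'J', 'e'->'E', 't'->'T', 'g'->'G', 'p'->'P', 'z'->'Z'
Result: JETGPZ


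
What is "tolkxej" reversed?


Input string: 'tolkxej'
Operation: reverse character order
Original order: 't' -> 'o' -> 'l' -> 'k' -> 'x' -> 'e' -> 'j'
Reversed order: 'j' -> 'e' -> 'x' -> 'k' -> 'l' -> 'o' -> 't'
Result: jexklot


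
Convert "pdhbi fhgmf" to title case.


Input string: 'pdhbi fhgmf'
Operation: capitalize first letter of each word
Word transformations: 'pdhbi'->'Pdhbi', 'fhgmf'->'Fhgmf'
Result: Pdhbi Fhgmf


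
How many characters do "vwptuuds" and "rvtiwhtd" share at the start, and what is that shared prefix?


String 1: 'vwptuuds'
String 2: 'rvtiwhtd'
Compare position by position:
pos 0: 'v' vs 'r' differ -> stop
Longest common prefix: "" (length 0)


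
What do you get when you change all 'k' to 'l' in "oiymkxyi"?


Input string: 'oiymkxyi'
Operation: replace 'k' with 'l'
Positions of 'k': 4
After replacement: oiymlxyi


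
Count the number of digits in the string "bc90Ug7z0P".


Input string: 'bc90Ug7z0P'
Operation: count digit characters (0-9)
Scan: 'b', 'c', '9'(digit), '0'(digit), 'U', 'g', '7'(digit), 'z', '0'(digit), 'P'
Digits found: 4
Result: 4


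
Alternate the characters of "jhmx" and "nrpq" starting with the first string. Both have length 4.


String 1: 'jhmx'
String 2: 'nrpq'
Operation: alternate characters
Pairs: 'j'+'n', 'h'+'r', 'm'+'p', 'x'+'q'
Result: jnhrmpxq


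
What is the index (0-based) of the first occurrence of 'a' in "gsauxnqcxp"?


Input string: 'gsauxnqcxp'
Target: 'a'
Scanning left to right: s[0]='g', s[1]='s', s[2]='a'
First match at index: 2


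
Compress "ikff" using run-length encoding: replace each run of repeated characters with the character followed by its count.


Input: 'ikff'
Operation: identify consecutive runs
Runs: 'i' -> i1, 'k' -> k1, 'ff' -> f2
Encoded: i1k1f2


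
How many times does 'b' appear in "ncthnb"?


Input string: 'ncthnb'
Target character: 'b'
Scan each position: s[5]='b'
Matches found at indices: 5
Total: 1


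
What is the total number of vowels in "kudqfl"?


Input string: 'kudqfl'
Operation: count vowels (a, e, i, o, u)
Scan: s[0]='k', s[1]='u' (vowel), s[2]='d', s[3]='q', s[4]='f', s[5]='l'
Vowels found: 1
Result: 1


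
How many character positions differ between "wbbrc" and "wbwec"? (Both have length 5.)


String 1: 'wbbrc'
String 2: 'wbwec'
Compare each position: pos 0: 'w'=='w', pos 1: 'b'=='b', pos 2: 'b'!='w', pos 3: 'r'!='e', pos 4: 'c'=='c'
Differing positions: 2
Hamming distance: 2


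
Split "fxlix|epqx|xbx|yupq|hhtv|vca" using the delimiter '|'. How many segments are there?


Input string: 'fxlix|epqx|xbx|yupq|hhtv|vca'
Delimiter: '|'
Split result: 'fxlix', 'epqx', 'xbx', 'yupq', 'hhtv', 'vca'
Number of parts: 6


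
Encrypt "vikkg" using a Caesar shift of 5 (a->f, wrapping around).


Input: 'vikkg', shift = 5
Operation: for each letter, (position + 5) mod 26
Mapping: 'v'(21+5=26, 26 mod 26=0)->'a', 'i'(8+5=13)->'n', 'k'(10+5=15)->'p', 'k'(10+5=15)->'p', 'g'(6+5=11)->'l'
Result: anppl


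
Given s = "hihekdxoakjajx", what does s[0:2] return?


Input string: 'hihekdxoakjajx'
Operation: slice [0:2]
Extract characters: s[0]='h', s[1]='i'
Result: hi


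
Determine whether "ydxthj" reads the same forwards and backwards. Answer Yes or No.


Input string: 'ydxthj'
Reversed: 'jhtxdy'
Compare pairs: s[0]='y' vs s[5]='j' (mismatch), s[1]='d' vs s[4]='h' (mismatch), s[2]='x' vs s[3]='t' (mismatch)
Palindrome: No


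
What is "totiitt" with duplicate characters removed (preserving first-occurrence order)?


Input: 'totiitt'
Operation: keep first occurrence of each character
Scan: s[0]='t' new -> keep; s[1]='o' new -> keep; s[2]='t' seen -> skip; s[3]='i' new -> keep; s[4]='i' seen -> skip; s[5]='t' seen -> skip; s[6]='t' seen -> skip
Result: toi


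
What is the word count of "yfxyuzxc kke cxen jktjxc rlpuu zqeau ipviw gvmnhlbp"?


Input string: 'yfxyuzxc kke cxen jktjxc rlpuu zqeau ipviw gvmnhlbp'
Operation: split by spaces
Words found: 'yfxyuzxc', 'kke', 'cxen', 'jktjxc', 'rlpuu', 'zqeau', 'ipviw', 'gvmnhlbp'
Word count: 8


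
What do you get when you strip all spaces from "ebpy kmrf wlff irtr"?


Input string: 'ebpy kmrf wlff irtr'
Operation: remove all spaces
Words: 'ebpy', 'kmrf', 'wlff', 'irtr'
Join without spaces: ebpykmrfwlffirtr


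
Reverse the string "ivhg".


Input string: 'ivhg'
Operation: reverse character order
Original order: 'i' -> 'v' -> 'h' -> 'g'
Reversed order: 'g' -> 'h' -> 'v' -> 'i'
Result: ghvi


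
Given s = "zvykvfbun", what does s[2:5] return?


Input string: 'zvykvfbun'
Operation: slice [2:5]
Extract characters: s[2]='y', s[3]='k', s[4]='v'
Result: ykv


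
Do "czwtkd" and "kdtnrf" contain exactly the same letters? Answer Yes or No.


String 1: 'czwtkd' -> sorted: 'cdktwz'
String 2: 'kdtnrf' -> sorted: 'dfknrt'
Compare sorted forms: 'cdktwz' != 'dfknrt'
Anagram: No


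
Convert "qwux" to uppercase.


Input string: 'qwux'
Operation: convert each letter to uppercase
Mapping: 'q'->'Q', 'w'->'W', 'u'->'U', 'x'->'X'
Result: QWUX


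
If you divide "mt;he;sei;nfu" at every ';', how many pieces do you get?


Input string: 'mt;he;sei;nfu'
Delimiter: ';'
Split result: 'mt', 'he', 'sei', 'nfu'
Number of parts: 4


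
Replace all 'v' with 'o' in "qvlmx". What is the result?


Input string: 'qvlmx'
Operation: replace 'v' with 'o'
Positions of 'v': 1
After replacement: qolmx


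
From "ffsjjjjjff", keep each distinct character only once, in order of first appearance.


Input: 'ffsjjjjjff'
Operation: keep first occurrence of each character
Scan: s[0]='f' new -> keep; s[1]='f' seen -> skip; s[2]='s' new -> keep; s[3]='j' new -> keep; s[4]='j' seen -> skip; s[5]='j' seen -> skip; s[6]='j' seen -> skip; s[7]='j' seen -> skip; s[8]='f' seen -> skip; s[9]='f' seen -> skip
Result: fsj


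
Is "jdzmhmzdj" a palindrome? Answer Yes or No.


Input string: 'jdzmhmzdj'
Reversed: 'jdzmhmzdj'
Compare pairs: s[0]='j' vs s[8]='j' (match), s[1]='d' vs s[7]='d' (match), s[2]='z' vs s[6]='z' (match), s[3]='m' vs s[5]='m' (match)
Palindrome: Yes


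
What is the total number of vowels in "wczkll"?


Input string: 'wczkll'
Operation: count vowels (a, e, i, o, u)
Scan: s[0]='w', s[1]='c', s[2]='z', s[3]='k', s[4]='l', s[5]='l'
Vowels found: 0
Result: 0


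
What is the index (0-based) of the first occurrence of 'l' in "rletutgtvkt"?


Input string: 'rletutgtvkt'
Target: 'l'
Scanning left to right: s[0]='r', s[1]='l'
First match at index: 1


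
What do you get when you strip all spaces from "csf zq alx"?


Input string: 'csf zq alx'
Operation: remove all spaces
Words: 'csf', 'zq', 'alx'
Join without spaces: csfzqalx


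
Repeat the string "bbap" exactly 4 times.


Input string: 'bbap'
Operation: repeat 4 times
Concatenation: 'bbap' + 'bbap' + 'bbap' + 'bbap'
Result: bbapbbapbbapbbap


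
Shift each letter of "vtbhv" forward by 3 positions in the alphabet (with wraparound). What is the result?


Input: 'vtbhv', shift = 3
Operation: for each letter, (position + 3) mod 26
Mapping: 'v'(21+3=24)->'y', 't'(19+3=22)->'w', 'b'(1+3=4)->'e', 'h'(7+3=10)->'k', 'v'(21+3=24)->'y'
Result: yweky


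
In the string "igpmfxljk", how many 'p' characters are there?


Input string: 'igpmfxljk'
Target character: 'p'
Scan each position: s[2]='p'
Matches found at indices: 2
Total: 1


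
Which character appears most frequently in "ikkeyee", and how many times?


Input: 'ikkeyee'
Operation: tally each character
Counts: 'e':3, 'i':1, 'k':2, 'y':1
Maximum: 'e' appears 3 times


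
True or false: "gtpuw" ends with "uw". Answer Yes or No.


Input string: 'gtpuw'
Suffix to check: 'uw'
Last 2 characters of input: 'uw'
Match: True
Result: Yes


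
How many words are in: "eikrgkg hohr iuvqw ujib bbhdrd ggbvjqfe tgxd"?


Input string: 'eikrgkg hohr iuvqw ujib bbhdrd ggbvjqfe tgxd'
Operation: split by spaces
Words found: 'eikrgkg', 'hohr', 'iuvqw', 'ujib', 'bbhdrd', 'ggbvjqfe', 'tgxd'
Word count: 7


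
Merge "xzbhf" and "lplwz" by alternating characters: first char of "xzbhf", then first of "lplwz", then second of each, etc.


String 1: 'xzbhf'
String 2: 'lplwz'
Operation: alternate characters
Pairs: 'x'+'l', 'z'+'p', 'b'+'l', 'h'+'w', 'f'+'z'
Result: xlzpblhwfz


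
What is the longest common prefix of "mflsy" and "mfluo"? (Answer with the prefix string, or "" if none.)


String 1: 'mflsy'
String 2: 'mfluo'
Compare position by position:
pos 0: 'm' vs 'm' match
pos 1: 'f' vs 'f' match
pos 2: 'l' vs 'l' match
pos 3: 's' vs 'u' differ -> stop
Longest common prefix: "mfl" (length 3)


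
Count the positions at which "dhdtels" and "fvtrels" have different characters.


String 1: 'dhdtels'
String 2: 'fvtrels'
Compare each position: pos 0: 'd'!='f', pos 1: 'h'!='v', pos 2: 'd'!='t', pos 3: 't'!='r', pos 4: 'e'=='e', pos 5: 'l'=='l', pos 6: 's'=='s'
Differing positions: 4
Hamming distance: 4


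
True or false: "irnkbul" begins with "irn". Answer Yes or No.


Input string: 'irnkbul'
Prefix to check: 'irn'
First 3 characters of input: 'irn'
Match: True
Result: Yes


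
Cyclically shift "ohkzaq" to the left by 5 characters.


Input: 'ohkzaq', shift = 5
Operation: split at index 5 and swap parts
Front part s[0:5] = 'ohkza'
Back part s[5:] = 'q'
Rotated = back + front = 'q' + 'ohkza'
Result: qohkza


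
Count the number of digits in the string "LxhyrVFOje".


Input string: 'LxhyrVFOje'
Operation: count digit characters (0-9)
Scan: 'L', 'x', 'h', 'y', 'r', 'V', 'F', 'O', 'j', 'e'
Digits found: 0
Result: 0


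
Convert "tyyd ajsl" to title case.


Input string: 'tyyd ajsl'
Operation: capitalize first letter of each word
Word transformations: 'tyyd'->'Tyyd', 'ajsl'->'Ajsl'
Result: Tyyd Ajsl


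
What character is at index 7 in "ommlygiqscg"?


Input string: 'ommlygiqscg'
Operation: get character at index 7
Index mapping: s[0]='o', s[1]='m', s[2]='m', s[3]='l', s[4]='y', s[5]='g', s[6]='i', s[7]='q'
Result: 'q'


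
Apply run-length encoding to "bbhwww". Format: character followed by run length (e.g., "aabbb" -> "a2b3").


Input: 'bbhwww'
Operation: identify consecutive runs
Runs: 'bb' -> b2, 'h' -> h1, 'www' -> w3
Encoded: b2h1w3


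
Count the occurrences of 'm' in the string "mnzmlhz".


Input string: 'mnzmlhz'
Target character: 'm'
Scan each position: s[0]='m', s[3]='m'
Matches found at indices: 0, 3
Total: 2


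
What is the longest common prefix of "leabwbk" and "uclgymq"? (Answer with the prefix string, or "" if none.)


String 1: 'leabwbk'
String 2: 'uclgymq'
Compare position by position:
pos 0: 'l' vs 'u' differ -> stop
Longest common prefix: "" (length 0)


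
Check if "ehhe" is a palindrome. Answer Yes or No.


Input string: 'ehhe'
Reversed: 'ehhe'
Compare pairs: s[0]='e' vs s[3]='e' (match), s[1]='h' vs s[2]='h' (match)
Palindrome: Yes


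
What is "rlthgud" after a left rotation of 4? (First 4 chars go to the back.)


Input: 'rlthgud', shift = 4
Operation: split at index 4 and swap parts
Front part s[0:4] = 'rlth'
Back part s[4:] = 'gud'
Rotated = back + front = 'gud' + 'rlth'
Result: gudrlth


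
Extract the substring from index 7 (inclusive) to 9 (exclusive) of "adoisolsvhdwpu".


Input string: 'adoisolsvhdwpu'
Operation: slice [7:9]
Extract characters: s[7]='s', s[8]='v'
Result: sv


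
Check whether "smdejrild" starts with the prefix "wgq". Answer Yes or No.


Input string: 'smdejrild'
Prefix to check: 'wgq'
First 3 characters of input: 'smd'
Match: False
Result: No


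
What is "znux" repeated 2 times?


Input string: 'znux'
Operation: repeat 2 times
Concatenation: 'znux' + 'znux'
Result: znuxznux


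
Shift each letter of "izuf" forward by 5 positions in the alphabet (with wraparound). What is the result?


Input: 'izuf', shift = 5
Operation: for each letter, (position + 5) mod 26
Mapping: 'i'(8+5=13)->'n', 'z'(25+5=30, 30 mod 26=4)->'e', 'u'(20+5=25)->'z', 'f'(5+5=10)->'k'
Result: nezk


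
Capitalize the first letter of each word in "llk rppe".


Input string: 'llk rppe'
Operation: capitalize first letter of each word
Word transformations: 'llk'->'Llk', 'rppe'->'Rppe'
Result: Llk Rppe


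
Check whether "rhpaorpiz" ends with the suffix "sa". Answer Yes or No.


Input string: 'rhpaorpiz'
Suffix to check: 'sa'
Last 2 characters of input: 'iz'
Match: False
Result: No


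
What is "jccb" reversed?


Input string: 'jccb'
Operation: reverse character order
Original order: 'j' -> 'c' -> 'c' -> 'b'
Reversed order: 'b' -> 'c' -> 'c' -> 'j'
Result: bccj


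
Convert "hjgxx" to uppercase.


Input string: 'hjgxx'
Operation: convert each letter to uppercase
Mapping: 'h'->'H', 'j'->'J', 'g'->'G', 'x'->'X', 'x'->'X'
Result: HJGXX


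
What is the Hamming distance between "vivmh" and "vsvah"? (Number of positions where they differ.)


String 1: 'vivmh'
String 2: 'vsvah'
Compare each position: pos 0: 'v'=='v', pos 1: 'i'!='s', pos 2: 'v'=='v', pos 3: 'm'!='a', pos 4: 'h'=='h'
Differing positions: 2
Hamming distance: 2


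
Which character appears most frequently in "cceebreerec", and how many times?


Input: 'cceebreerec'
Operation: tally each character
Counts: 'b':1, 'c':3, 'e':5, 'r':2
Maximum: 'e' appears 5 times


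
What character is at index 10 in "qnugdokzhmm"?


Input string: 'qnugdokzhmm'
Operation: get character at index 10
Index mapping: s[0]='q', s[1]='n', s[2]='u', s[3]='g', s[4]='d', s[5]='o', s[6]='k', s[7]='z', s[8]='h', s[9]='m', s[10]='m'
Result: 'm'


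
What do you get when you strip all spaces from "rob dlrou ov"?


Input string: 'rob dlrou ov'
Operation: remove all spaces
Words: 'rob', 'dlrou', 'ov'
Join without spaces: robdlrouov


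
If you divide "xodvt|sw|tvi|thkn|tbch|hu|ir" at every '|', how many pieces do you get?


Input string: 'xodvt|sw|tvi|thkn|tbch|hu|ir'
Delimiter: '|'
Split result: 'xodvt', 'sw', 'tvi', 'thkn', 'tbch', 'hu', 'ir'
Number of parts: 7


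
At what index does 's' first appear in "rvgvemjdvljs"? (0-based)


Input string: 'rvgvemjdvljs'
Target: 's'
Scanning left to right: s[0]='r', s[1]='v', s[2]='g', s[3]='v', s[4]='e', s[5]='m', s[6]='j', s[7]='d', s[8]='v', s[9]='l', s[10]='j', s[11]='s'
First match at index: 11


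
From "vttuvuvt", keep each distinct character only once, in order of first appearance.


Input: 'vttuvuvt'
Operation: keep first occurrence of each character
Scan: s[0]='v' new -> keep; s[1]='t' new -> keep; s[2]='t' seen -> skip; s[3]='u' new -> keep; s[4]='v' seen -> skip; s[5]='u' seen -> skip; s[6]='v' seen -> skip; s[7]='t' seen -> skip
Result: vtu


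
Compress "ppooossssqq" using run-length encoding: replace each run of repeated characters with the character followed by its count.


Input: 'ppooossssqq'
Operation: identify consecutive runs
Runs: 'pp' -> p2, 'ooo' -> o3, 'ssss' -> s4, 'qq' -> q2
Encoded: p2o3s4q2


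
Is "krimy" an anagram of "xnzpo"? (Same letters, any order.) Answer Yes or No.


String 1: 'xnzpo' -> sorted: 'nopxz'
String 2: 'krimy' -> sorted: 'ikmry'
Compare sorted forms: 'nopxz' != 'ikmry'
Anagram: No


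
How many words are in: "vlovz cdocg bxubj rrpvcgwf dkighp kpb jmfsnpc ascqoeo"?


Input string: 'vlovz cdocg bxubj rrpvcgwf dkighp kpb jmfsnpc ascqoeo'
Operation: split by spaces
Words found: 'vlovz', 'cdocg', 'bxubj', 'rrpvcgwf', 'dkighp', 'kpb', 'jmfsnpc', 'ascqoeo'
Word count: 8


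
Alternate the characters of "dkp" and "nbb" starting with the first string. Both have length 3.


String 1: 'dkp'
String 2: 'nbb'
Operation: alternate characters
Pairs: 'd'+'n', 'k'+'b', 'p'+'b'
Result: dnkbpb


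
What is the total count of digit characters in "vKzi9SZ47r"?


Input string: 'vKzi9SZ47r'
Operation: count digit characters (0-9)
Scan: 'v', 'K', 'z', 'i', '9'(digit), 'S', 'Z', '4'(digit), '7'(digit), 'r'
Digits found: 3
Result: 3


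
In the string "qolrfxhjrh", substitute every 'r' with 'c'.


Input string: 'qolrfxhjrh'
Operation: replace 'r' with 'c'
Positions of 'r': 3, 8
After replacement: qolcfxhjch


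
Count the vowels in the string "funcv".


Input string: 'funcv'
Operation: count vowels (a, e, i, o, u)
Scan: s[0]='f', s[1]='u' (vowel), s[2]='n', s[3]='c', s[4]='v'
Vowels found: 1
Result: 1


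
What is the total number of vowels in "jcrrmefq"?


Input string: 'jcrrmefq'
Operation: count vowels (a, e, i, o, u)
Scan: s[0]='j', s[1]='c', s[2]='r', s[3]='r', s[4]='m', s[5]='e' (vowel), s[6]='f', s[7]='q'
Vowels found: 1
Result: 1


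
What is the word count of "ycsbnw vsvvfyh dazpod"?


Input string: 'ycsbnw vsvvfyh dazpod'
Operation: split by spaces
Words found: 'ycsbnw', 'vsvvfyh', 'dazpod'
Word count: 3


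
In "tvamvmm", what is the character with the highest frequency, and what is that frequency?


Input: 'tvamvmm'
Operation: tally each character
Counts: 'a':1, 'm':3, 't':1, 'v':2
Maximum: 'm' appears 3 times


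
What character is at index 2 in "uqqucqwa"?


Input string: 'uqqucqwa'
Operation: get character at index 2
Index mapping: s[0]='u', s[1]='q', s[2]='q'
Result: 'q'


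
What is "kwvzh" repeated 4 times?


Input string: 'kwvzh'
Operation: repeat 4 times
Concatenation: 'kwvzh' + 'kwvzh' + 'kwvzh' + 'kwvzh'
Result: kwvzhkwvzhkwvzhkwvzh


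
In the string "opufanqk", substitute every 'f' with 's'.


Input string: 'opufanqk'
Operation: replace 'f' with 's'
Positions of 'f': 3
After replacement: opusanqk


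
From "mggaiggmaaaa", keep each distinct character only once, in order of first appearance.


Input: 'mggaiggmaaaa'
Operation: keep first occurrence of each character
Scan: s[0]='m' new -> keep; s[1]='g' new -> keep; s[2]='g' seen -> skip; s[3]='a' new -> keep; s[4]='i' new -> keep; s[5]='g' seen -> skip; s[6]='g' seen -> skip; s[7]='m' seen -> skip; s[8]='a' seen -> skip; s[9]='a' seen -> skip; s[10]='a' seen -> skip; s[11]='a' seen -> skip
Result: mgai


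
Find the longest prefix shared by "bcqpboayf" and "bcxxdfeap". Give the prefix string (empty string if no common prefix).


String 1: 'bcqpboayf'
String 2: 'bcxxdfeap'
Compare position by position:
pos 0: 'b' vs 'b' match
pos 1: 'c' vs 'c' match
pos 2: 'q' vs 'x' differ -> stop
Longest common prefix: "bc" (length 2)


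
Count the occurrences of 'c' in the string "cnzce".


Input string: 'cnzce'
Target character: 'c'
Scan each position: s[0]='c', s[3]='c'
Matches found at indices: 0, 3
Total: 2


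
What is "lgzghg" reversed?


Input string: 'lgzghg'
Operation: reverse character order
Original order: 'l' -> 'g' -> 'z' -> 'g' -> 'h' -> 'g'
Reversed order: 'g' -> 'h' -> 'g' -> 'z' -> 'g' -> 'l'
Result: ghgzgl


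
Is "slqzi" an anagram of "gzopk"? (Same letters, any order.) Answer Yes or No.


String 1: 'gzopk' -> sorted: 'gkopz'
String 2: 'slqzi' -> sorted: 'ilqsz'
Compare sorted forms: 'gkopz' != 'ilqsz'
Anagram: No


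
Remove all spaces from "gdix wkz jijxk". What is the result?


Input string: 'gdix wkz jijxk'
Operation: remove all spaces
Words: 'gdix', 'wkz', 'jijxk'
Join without spaces: gdixwkzjijxk


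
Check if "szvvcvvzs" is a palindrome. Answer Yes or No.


Input string: 'szvvcvvzs'
Reversed: 'szvvcvvzs'
Compare pairs: s[0]='s' vs s[8]='s' (match), s[1]='z' vs s[7]='z' (match), s[2]='v' vs s[6]='v' (match), s[3]='v' vs s[5]='v' (match)
Palindrome: Yes


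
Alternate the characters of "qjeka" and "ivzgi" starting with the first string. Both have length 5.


String 1: 'qjeka'
String 2: 'ivzgi'
Operation: alternate characters
Pairs: 'q'+'i', 'j'+'v', 'e'+'z', 'k'+'g', 'a'+'i'
Result: qijvezkgai


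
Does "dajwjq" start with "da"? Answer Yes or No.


Input string: 'dajwjq'
Prefix to check: 'da'
First 2 characters of input: 'da'
Match: True
Result: Yes


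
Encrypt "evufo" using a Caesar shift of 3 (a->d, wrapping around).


Input: 'evufo', shift = 3
Operation: for each letter, (position + 3) mod 26
Mapping: 'e'(4+3=7)->'h', 'v'(21+3=24)->'y', 'u'(20+3=23)->'x', 'f'(5+3=8)->'i', 'o'(14+3=17)->'r'
Result: hyxir


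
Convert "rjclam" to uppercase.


Input string: 'rjclam'
Operation: convert each letter to uppercase
Mapping: 'r'->'R', 'j'->'J', 'c'->'C', 'l'->'L', 'a'->'A', 'm'->'M'
Result: RJCLAM


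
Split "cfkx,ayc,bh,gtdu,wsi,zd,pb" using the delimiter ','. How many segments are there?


Input string: 'cfkx,ayc,bh,gtdu,wsi,zd,pb'
Delimiter: ','
Split result: 'cfkx', 'ayc', 'bh', 'gtdu', 'wsi', 'zd', 'pb'
Number of parts: 7


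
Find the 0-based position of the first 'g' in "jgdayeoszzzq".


Input string: 'jgdayeoszzzq'
Target: 'g'
Scanning left to right: s[0]='j', s[1]='g'
First match at index: 1


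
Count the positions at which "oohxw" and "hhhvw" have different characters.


String 1: 'oohxw'
String 2: 'hhhvw'
Compare each position: pos 0: 'o'!='h', pos 1: 'o'!='h', pos 2: 'h'=='h', pos 3: 'x'!='v', pos 4: 'w'=='w'
Differing positions: 3
Hamming distance: 3


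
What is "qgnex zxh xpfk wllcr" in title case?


Input string: 'qgnex zxh xpfk wllcr'
Operation: capitalize first letter of each word
Word transformations: 'qgnex'->'Qgnex', 'zxh'->'Zxh', 'xpfk'->'Xpfk', 'wllcr'->'Wllcr'
Result: Qgnex Zxh Xpfk Wllcr


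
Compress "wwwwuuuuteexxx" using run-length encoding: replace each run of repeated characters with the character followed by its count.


Input: 'wwwwuuuuteexxx'
Operation: identify consecutive runs
Runs: 'wwww' -> w4, 'uuuu' -> u4, 't' -> t1, 'ee' -> e2, 'xxx' -> x3
Encoded: w4u4t1e2x3


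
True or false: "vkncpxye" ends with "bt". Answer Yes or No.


Input string: 'vkncpxye'
Suffix to check: 'bt'
Last 2 characters of input: 'ye'
Match: False
Result: No


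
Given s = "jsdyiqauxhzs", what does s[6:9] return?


Input string: 'jsdyiqauxhzs'
Operation: slice [6:9]
Extract characters: s[6]='a', s[7]='u', s[8]='x'
Result: aux


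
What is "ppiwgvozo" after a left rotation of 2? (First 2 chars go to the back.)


Input: 'ppiwgvozo', shift = 2
Operation: split at index 2 and swap parts
Front part s[0:2] = 'pp'
Back part s[2:] = 'iwgvozo'
Rotated = back + front = 'iwgvozo' + 'pp'
Result: iwgvozopp


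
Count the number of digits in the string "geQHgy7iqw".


Input string: 'geQHgy7iqw'
Operation: count digit characters (0-9)
Scan: 'g', 'e', 'Q', 'H', 'g', 'y', '7'(digit), 'i', 'q', 'w'
Digits found: 1
Result: 1


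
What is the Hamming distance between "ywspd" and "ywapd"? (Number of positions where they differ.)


String 1: 'ywspd'
String 2: 'ywapd'
Compare each position: pos 0: 'y'=='y', pos 1: 'w'=='w', pos 2: 's'!='a', pos 3: 'p'=='p', pos 4: 'd'=='d'
Differing positions: 1
Hamming distance: 1


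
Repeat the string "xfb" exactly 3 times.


Input string: 'xfb'
Operation: repeat 3 times
Concatenation: 'xfb' + 'xfb' + 'xfb'
Result: xfbxfbxfb


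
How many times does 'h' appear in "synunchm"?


Input string: 'synunchm'
Target character: 'h'
Scan each position: s[6]='h'
Matches found at indices: 6
Total: 1


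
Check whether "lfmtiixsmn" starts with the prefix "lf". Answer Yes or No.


Input string: 'lfmtiixsmn'
Prefix to check: 'lf'
First 2 characters of input: 'lf'
Match: True
Result: Yes


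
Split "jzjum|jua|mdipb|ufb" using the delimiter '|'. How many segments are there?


Input string: 'jzjum|jua|mdipb|ufb'
Delimiter: '|'
Split result: 'jzjum', 'jua', 'mdipb', 'ufb'
Number of parts: 4


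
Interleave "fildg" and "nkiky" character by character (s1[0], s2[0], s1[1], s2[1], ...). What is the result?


String 1: 'fildg'
String 2: 'nkiky'
Operation: alternate characters
Pairs: 'f'+'n', 'i'+'k', 'l'+'i', 'd'+'k', 'g'+'y'
Result: fniklidkgy


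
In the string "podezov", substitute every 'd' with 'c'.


Input string: 'podezov'
Operation: replace 'd' with 'c'
Positions of 'd': 2
After replacement: pocezov


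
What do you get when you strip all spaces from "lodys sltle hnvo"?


Input string: 'lodys sltle hnvo'
Operation: remove all spaces
Words: 'lodys', 'sltle', 'hnvo'
Join without spaces: lodyssltlehnvo


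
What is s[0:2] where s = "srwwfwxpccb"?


Input string: 'srwwfwxpccb'
Operation: slice [0:2]
Extract characters: s[0]='s', s[1]='r'
Result: sr


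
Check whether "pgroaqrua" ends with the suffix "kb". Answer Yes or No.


Input string: 'pgroaqrua'
Suffix to check: 'kb'
Last 2 characters of input: 'ua'
Match: False
Result: No


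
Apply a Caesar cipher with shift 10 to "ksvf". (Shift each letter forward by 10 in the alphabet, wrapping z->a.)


Input: 'ksvf', shift = 10
Operation: for each letter, (position + 10) mod 26
Mapping: 'k'(10+10=20)->'u', 's'(18+10=28, 28 mod 26=2)->'c', 'v'(21+10=31, 31 mod 26=5)->'f', 'f'(5+10=15)->'p'
Result: ucfp


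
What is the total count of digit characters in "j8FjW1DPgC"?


Input string: 'j8FjW1DPgC'
Operation: count digit characters (0-9)
Scan: 'j', '8'(digit), 'F', 'j', 'W', '1'(digit), 'D', 'P', 'g', 'C'
Digits found: 2
Result: 2


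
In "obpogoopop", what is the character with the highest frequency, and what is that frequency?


Input: 'obpogoopop'
Operation: tally each character
Counts: 'b':1, 'g':1, 'o':5, 'p':3
Maximum: 'o' appears 5 times


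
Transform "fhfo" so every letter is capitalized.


Input string: 'fhfo'
Operation: convert each letter to uppercase
Mapping: 'f'->'F', 'h'->'H', 'f'->'F', 'o'->'O'
Result: FHFO


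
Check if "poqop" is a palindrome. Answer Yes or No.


Input string: 'poqop'
Reversed: 'poqop'
Compare pairs: s[0]='p' vs s[4]='p' (match), s[1]='o' vs s[3]='o' (match)
Palindrome: Yes


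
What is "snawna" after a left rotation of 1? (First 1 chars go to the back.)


Input: 'snawna', shift = 1
Operation: split at index 1 and swap parts
Front part s[0:1] = 's'
Back part s[1:] = 'nawna'
Rotated = back + front = 'nawna' + 's'
Result: nawnas
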